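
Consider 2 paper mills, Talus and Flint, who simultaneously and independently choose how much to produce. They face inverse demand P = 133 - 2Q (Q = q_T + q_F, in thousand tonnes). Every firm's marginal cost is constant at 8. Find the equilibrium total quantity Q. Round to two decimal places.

41.67

A representative firm's profit is π_i = q_i(133 - 2Q) - 8q_i.
First-order condition (treating rivals' output as given): 125 - 4q_i - 2q_j = 0.
By symmetry each firm produces the same amount; substituting q_j = q_i yields q_i = 125/6.
Total output Q = 125/6 + 125/6 = 125/3.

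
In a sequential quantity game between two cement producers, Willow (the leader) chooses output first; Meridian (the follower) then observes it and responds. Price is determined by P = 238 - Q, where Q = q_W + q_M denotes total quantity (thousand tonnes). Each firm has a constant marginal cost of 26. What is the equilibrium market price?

The follower Meridian best-responds to any q_W: π_M = (238 - Q)q_M - 26q_M.
Follower FOC: 212 - q_W - 2q_M = 0, so q_M(q_W) = (212 - q_W)/2.
Willow substitutes q_M(q_W) into its own profit: π_W = q_W(238 - q_W - (212 - q_W)/2) - 26q_W = (132 - (1/2)q_W)q_W - 26q_W.
The leader's first-order condition 106 - q_W = 0 yields q_W = 106.
Then q_M = (212 - 106)/2 = 53.
Total output Q = 159, so price P = 238 - 159 = 79.

79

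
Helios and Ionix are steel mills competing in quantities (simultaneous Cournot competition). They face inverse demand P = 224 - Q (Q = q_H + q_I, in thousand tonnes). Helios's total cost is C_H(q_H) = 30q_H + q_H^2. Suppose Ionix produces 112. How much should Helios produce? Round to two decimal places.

20.50

With the rival's output fixed at 112, Helios's profit is π_H = (224 - 112 - q_H)q_H - (30q_H + q_H²) = (112 - q_H)q_H - (30q_H + q_H²).
∂π_H/∂q_H = 82 - 4q_H = 0, so q_H = 41/2.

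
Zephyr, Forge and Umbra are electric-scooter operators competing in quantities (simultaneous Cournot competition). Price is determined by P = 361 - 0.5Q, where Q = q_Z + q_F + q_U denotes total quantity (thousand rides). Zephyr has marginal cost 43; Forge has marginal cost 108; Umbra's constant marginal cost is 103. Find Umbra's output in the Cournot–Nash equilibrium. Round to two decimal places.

Zephyr's profit: π_Z = (361 - 0.5Q)q_Z - (43q_Z). Setting ∂π_Z/∂q_Z = 0: 318 - q_Z - (1/2)(q_F + q_U) = 0.
Forge's profit: π_F = (361 - 0.5Q)q_F - (108q_F). Setting ∂π_F/∂q_F = 0: 253 - q_F - (1/2)(q_Z + q_U) = 0.
Umbra's profit: π_U = (361 - 0.5Q)q_U - (103q_U). Setting ∂π_U/∂q_U = 0: 258 - q_U - (1/2)(q_Z + q_F) = 0.
Adding the 3 conditions: 829 − Q − Q = 0, i.e. Q = 829/2.
Back-substituting: q_Z = (318 − 829/4)/(1/2) = 443/2, q_F = (253 − 829/4)/(1/2) = 183/2, q_U = (258 − 829/4)/(1/2) = 203/2.

101.50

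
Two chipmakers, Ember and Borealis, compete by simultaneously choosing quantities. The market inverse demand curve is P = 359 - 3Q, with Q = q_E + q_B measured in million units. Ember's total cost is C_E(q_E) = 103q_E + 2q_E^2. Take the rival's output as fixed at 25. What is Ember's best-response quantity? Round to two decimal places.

With the rival's output fixed at 25, Ember's profit is π_E = (359 - 3·25 - 3q_E)q_E - (103q_E + 2q_E²) = (284 - 3q_E)q_E - (103q_E + 2q_E²).
∂π_E/∂q_E = 181 - 10q_E = 0, so q_E = 181/10.

18.10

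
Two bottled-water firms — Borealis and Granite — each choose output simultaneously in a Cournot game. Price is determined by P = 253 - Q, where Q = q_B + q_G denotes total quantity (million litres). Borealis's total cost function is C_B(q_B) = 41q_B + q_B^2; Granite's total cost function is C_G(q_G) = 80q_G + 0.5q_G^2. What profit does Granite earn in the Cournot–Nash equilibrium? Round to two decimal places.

2856.20

Borealis's profit: π_B = (253 - Q)q_B - (41q_B + q_B²). Setting ∂π_B/∂q_B = 0: 212 - 4q_B - (q_G) = 0.
Granite's first-order condition: 173 - 3q_G - (q_B) = 0.
So q_B = (212 - q_G)/4 and q_G = (173 - q_B)/3.
Substituting one into the other gives q_B = 463/11 and q_G = 480/11.
Price P = 253 - 943/11 = 1840/11.
Granite's profit: (1840/11)·(480/11) - 80·(480/11) - (1/2)(480/11)² = 2856.1983.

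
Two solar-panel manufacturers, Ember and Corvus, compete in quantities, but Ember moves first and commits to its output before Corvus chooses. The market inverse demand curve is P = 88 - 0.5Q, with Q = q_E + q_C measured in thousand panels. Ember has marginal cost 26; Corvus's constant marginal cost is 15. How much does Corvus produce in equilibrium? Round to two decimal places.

Solve by backward induction. Given q_E, the follower Corvus maximises π_C = (88 - (1/2)q_E - (1/2)q_C)q_C - 15q_C.
Setting the follower's marginal profit to zero, 73 - (1/2)q_E - q_C = 0, i.e. q_C = (73 - (1/2)q_E).
The leader anticipates this reaction. Substituting into P = 88 - 0.5Q gives P = 103/2 - (1/4)q_E, so π_E = (103/2 - (1/4)q_E)q_E - 26q_E.
The leader's first-order condition 51/2 - (1/2)q_E = 0 yields q_E = 51.
Then q_C = (73 - (1/2)·51) = 95/2.

47.50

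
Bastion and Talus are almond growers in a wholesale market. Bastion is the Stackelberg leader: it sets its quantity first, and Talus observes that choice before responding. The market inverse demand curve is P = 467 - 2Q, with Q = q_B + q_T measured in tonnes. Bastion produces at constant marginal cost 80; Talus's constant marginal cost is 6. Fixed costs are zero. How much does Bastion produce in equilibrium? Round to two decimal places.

Solve by backward induction. Given q_B, the follower Talus maximises π_T = (467 - 2q_B - 2q_T)q_T - 6q_T.
∂π_T/∂q_T = 461 - 2q_B - 4q_T = 0 gives the reaction function q_T = (461 - 2q_B)/4.
The leader anticipates this reaction. Substituting into P = 467 - 2Q gives P = 473/2 - q_B, so π_B = (473/2 - q_B)q_B - 80q_B.
Maximising: ∂π_B/∂q_B = 313/2 - 2q_B = 0, giving q_B = 313/4.
Then q_T = (461 - 2·(313/4))/4 = 609/8.

78.25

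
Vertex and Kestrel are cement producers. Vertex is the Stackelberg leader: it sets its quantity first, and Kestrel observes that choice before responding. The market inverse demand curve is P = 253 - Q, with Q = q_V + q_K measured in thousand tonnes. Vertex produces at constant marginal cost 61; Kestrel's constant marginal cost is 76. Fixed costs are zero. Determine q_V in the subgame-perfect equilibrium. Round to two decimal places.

103.50

The follower Kestrel best-responds to any q_V: π_K = (253 - Q)q_K - 76q_K.
Setting the follower's marginal profit to zero, 177 - q_V - 2q_K = 0, i.e. q_K = (177 - q_V)/2.
The leader anticipates this reaction. Substituting into P = 253 - Q gives P = 329/2 - (1/2)q_V, so π_V = (329/2 - (1/2)q_V)q_V - 61q_V.
Maximising: ∂π_V/∂q_V = 207/2 - q_V = 0, giving q_V = 207/2.
Then q_K = (177 - 207/2)/2 = 147/4.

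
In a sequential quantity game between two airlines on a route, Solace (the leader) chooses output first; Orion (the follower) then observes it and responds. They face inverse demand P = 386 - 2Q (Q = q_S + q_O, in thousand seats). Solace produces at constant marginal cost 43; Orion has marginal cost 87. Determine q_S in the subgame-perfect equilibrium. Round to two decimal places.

Solve by backward induction. Given q_S, the follower Orion maximises π_O = (386 - 2q_S - 2q_O)q_O - 87q_O.
Follower FOC: 299 - 2q_S - 4q_O = 0, so q_O(q_S) = (299 - 2q_S)/4.
Solace substitutes q_O(q_S) into its own profit: π_S = q_S(386 - 2q_S - (299 - 2q_S)/2) - 43q_S = (473/2 - q_S)q_S - 43q_S.
The leader's first-order condition 387/2 - 2q_S = 0 yields q_S = 387/4.
Then q_O = (299 - 2·(387/4))/4 = 211/8.

96.75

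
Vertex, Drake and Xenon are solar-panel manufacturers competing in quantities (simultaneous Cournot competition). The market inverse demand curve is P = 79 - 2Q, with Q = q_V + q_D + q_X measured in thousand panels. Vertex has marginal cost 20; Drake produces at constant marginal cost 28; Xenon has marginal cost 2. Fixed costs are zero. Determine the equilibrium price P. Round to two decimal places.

32.25

Vertex's profit: π_V = (79 - 2Q)q_V - (20q_V). Setting ∂π_V/∂q_V = 0: 59 - 4q_V - 2(q_D + q_X) = 0.
Drake's profit: π_D = (79 - 2Q)q_D - (28q_D). Setting ∂π_D/∂q_D = 0: 51 - 4q_D - 2(q_V + q_X) = 0.
Xenon's profit: π_X = (79 - 2Q)q_X - (2q_X). Setting ∂π_X/∂q_X = 0: 77 - 4q_X - 2(q_V + q_D) = 0.
Summing all 3 equations gives 187 − 8Q = 0, hence Q = 187/8.
Back-substituting: q_V = (59 − 187/4)/2 = 49/8, q_D = (51 − 187/4)/2 = 17/8, q_X = (77 − 187/4)/2 = 121/8.
Total output Q = 187/8, so price P = 79 - 2·(187/8) = 129/4.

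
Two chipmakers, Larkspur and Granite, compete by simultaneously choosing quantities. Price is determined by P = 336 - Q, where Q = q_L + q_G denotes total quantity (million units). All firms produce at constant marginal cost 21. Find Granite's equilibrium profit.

A representative firm's profit is π_i = q_i(336 - Q) - 21q_i.
Setting ∂π_i/∂q_i = 0 with rivals' quantities fixed: 315 - 2q_i - q_j = 0.
By symmetry each firm produces the same amount; substituting q_j = q_i yields q_i = 315/3 = 105.
Price P = 336 - 210 = 126.
Granite's profit: (126 - 21)·105 = 11025.

11025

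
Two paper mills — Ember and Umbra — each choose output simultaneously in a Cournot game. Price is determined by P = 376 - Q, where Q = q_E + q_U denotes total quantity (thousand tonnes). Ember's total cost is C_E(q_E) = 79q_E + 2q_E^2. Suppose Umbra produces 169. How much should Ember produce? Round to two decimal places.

21.33

With the rival's output fixed at 169, Ember's profit is π_E = (376 - 169 - q_E)q_E - (79q_E + 2q_E²) = (207 - q_E)q_E - (79q_E + 2q_E²).
∂π_E/∂q_E = 128 - 6q_E = 0, so q_E = 64/3.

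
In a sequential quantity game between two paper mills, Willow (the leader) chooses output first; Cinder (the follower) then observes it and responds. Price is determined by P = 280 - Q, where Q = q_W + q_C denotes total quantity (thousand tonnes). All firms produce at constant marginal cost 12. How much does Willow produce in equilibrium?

134

Solve by backward induction. Given q_W, the follower Cinder maximises π_C = (280 - q_W - q_C)q_C - 12q_C.
∂π_C/∂q_C = 268 - q_W - 2q_C = 0 gives the reaction function q_C = (268 - q_W)/2.
The leader anticipates this reaction. Substituting into P = 280 - Q gives P = 146 - (1/2)q_W, so π_W = (146 - (1/2)q_W)q_W - 12q_W.
Leader FOC: 134 - q_W = 0, so q_W = 134.
Then q_C = (268 - 134)/2 = 67.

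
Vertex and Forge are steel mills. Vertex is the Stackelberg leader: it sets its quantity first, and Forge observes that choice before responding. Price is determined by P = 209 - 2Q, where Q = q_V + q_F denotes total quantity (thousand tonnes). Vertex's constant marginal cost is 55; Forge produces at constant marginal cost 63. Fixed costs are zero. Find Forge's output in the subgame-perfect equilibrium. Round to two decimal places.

16.25

The follower Forge best-responds to any q_V: π_F = (209 - 2Q)q_F - 63q_F.
∂π_F/∂q_F = 146 - 2q_V - 4q_F = 0 gives the reaction function q_F = (146 - 2q_V)/4.
The leader anticipates this reaction. Substituting into P = 209 - 2Q gives P = 136 - q_V, so π_V = (136 - q_V)q_V - 55q_V.
Leader FOC: 81 - 2q_V = 0, so q_V = 81/2.
Then q_F = (146 - 2·(81/2))/4 = 65/4.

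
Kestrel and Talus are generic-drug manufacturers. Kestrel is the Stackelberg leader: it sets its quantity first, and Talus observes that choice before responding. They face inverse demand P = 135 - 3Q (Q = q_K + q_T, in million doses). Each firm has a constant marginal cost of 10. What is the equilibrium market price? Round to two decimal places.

The follower Talus best-responds to any q_K: π_T = (135 - 3Q)q_T - 10q_T.
∂π_T/∂q_T = 125 - 3q_K - 6q_T = 0 gives the reaction function q_T = (125 - 3q_K)/6.
The leader anticipates this reaction. Substituting into P = 135 - 3Q gives P = 145/2 - (3/2)q_K, so π_K = (145/2 - (3/2)q_K)q_K - 10q_K.
Maximising: ∂π_K/∂q_K = 125/2 - 3q_K = 0, giving q_K = 125/6.
Then q_T = (125 - 3·(125/6))/6 = 125/12.
Total output Q = 125/4, so price P = 135 - 3·(125/4) = 165/4.

41.25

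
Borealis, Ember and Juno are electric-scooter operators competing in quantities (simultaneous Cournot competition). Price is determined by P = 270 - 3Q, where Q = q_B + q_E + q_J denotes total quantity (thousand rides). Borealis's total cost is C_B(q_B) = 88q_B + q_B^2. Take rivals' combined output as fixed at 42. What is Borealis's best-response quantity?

7

With rivals' combined output fixed at 42, Borealis's profit is π_B = (270 - 3·42 - 3q_B)q_B - (88q_B + q_B²) = (144 - 3q_B)q_B - (88q_B + q_B²).
∂π_B/∂q_B = 56 - 8q_B = 0, so q_B = 7.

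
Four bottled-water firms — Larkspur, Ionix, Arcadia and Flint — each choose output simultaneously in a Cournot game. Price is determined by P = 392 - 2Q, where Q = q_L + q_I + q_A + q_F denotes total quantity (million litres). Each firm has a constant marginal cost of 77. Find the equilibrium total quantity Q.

Each firm earns π_i = (392 - 2Q)q_i - 77q_i.
Setting ∂π_i/∂q_i = 0 with rivals' quantities fixed: 315 - 4q_i - 2·Σ_{j≠i} q_j = 0.
With identical firms every q_j equals q_i, so Σ_{j≠i} q_j = 3q_i and 315 = 10q_i, giving q_i = 63/2.
Total output Q = 63/2 + 63/2 + 63/2 + 63/2 = 126.

126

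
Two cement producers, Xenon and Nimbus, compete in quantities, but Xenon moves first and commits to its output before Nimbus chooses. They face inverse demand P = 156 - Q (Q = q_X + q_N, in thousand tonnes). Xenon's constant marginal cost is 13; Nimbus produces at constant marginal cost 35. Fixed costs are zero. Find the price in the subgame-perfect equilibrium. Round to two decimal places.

54.25

Solve by backward induction. Given q_X, the follower Nimbus maximises π_N = (156 - q_X - q_N)q_N - 35q_N.
∂π_N/∂q_N = 121 - q_X - 2q_N = 0 gives the reaction function q_N = (121 - q_X)/2.
Xenon substitutes q_N(q_X) into its own profit: π_X = q_X(156 - q_X - (121 - q_X)/2) - 13q_X = (191/2 - (1/2)q_X)q_X - 13q_X.
The leader's first-order condition 165/2 - q_X = 0 yields q_X = 165/2.
Then q_N = (121 - 165/2)/2 = 77/4.
Total output Q = 407/4, so price P = 156 - 407/4 = 217/4.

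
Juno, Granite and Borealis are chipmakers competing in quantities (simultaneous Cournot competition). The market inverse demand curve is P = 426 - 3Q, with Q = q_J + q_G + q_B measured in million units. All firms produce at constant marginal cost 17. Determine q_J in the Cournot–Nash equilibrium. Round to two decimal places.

34.08

A representative firm's profit is π_i = q_i(426 - 3Q) - 17q_i.
Setting ∂π_i/∂q_i = 0 with rivals' quantities fixed: 409 - 6q_i - 3·Σ_{j≠i} q_j = 0.
By symmetry each firm produces the same amount; substituting Σ_{j≠i} q_j = 2q_i yields q_i = 409/12.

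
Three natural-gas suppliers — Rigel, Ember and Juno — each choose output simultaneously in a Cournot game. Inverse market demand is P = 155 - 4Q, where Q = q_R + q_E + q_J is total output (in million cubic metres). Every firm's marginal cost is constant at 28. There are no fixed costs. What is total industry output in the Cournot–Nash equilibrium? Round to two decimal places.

23.81

A representative firm's profit is π_i = q_i(155 - 4Q) - 28q_i.
First-order condition (treating rivals' output as given): 127 - 8q_i - 4·Σ_{j≠i} q_j = 0.
By symmetry each firm produces the same amount; substituting Σ_{j≠i} q_j = 2q_i yields q_i = 127/16.
Total output Q = 127/16 + 127/16 + 127/16 = 381/16.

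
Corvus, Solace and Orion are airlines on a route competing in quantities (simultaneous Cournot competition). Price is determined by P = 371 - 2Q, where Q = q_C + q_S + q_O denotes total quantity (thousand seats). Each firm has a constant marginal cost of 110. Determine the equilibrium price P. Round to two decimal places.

Each firm earns π_i = (371 - 2Q)q_i - 110q_i.
First-order condition (treating rivals' output as given): 261 - 4q_i - 2·Σ_{j≠i} q_j = 0.
By symmetry each firm produces the same amount; substituting Σ_{j≠i} q_j = 2q_i yields q_i = 261/8.
Total output Q = 783/8, so price P = 371 - 2·(783/8) = 701/4.

175.25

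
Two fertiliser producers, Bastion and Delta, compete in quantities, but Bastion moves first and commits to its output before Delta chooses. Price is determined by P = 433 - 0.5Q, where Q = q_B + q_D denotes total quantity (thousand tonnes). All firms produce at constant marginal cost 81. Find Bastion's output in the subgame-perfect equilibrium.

Solve by backward induction. Given q_B, the follower Delta maximises π_D = (433 - (1/2)q_B - (1/2)q_D)q_D - 81q_D.
Follower FOC: 352 - (1/2)q_B - q_D = 0, so q_D(q_B) = (352 - (1/2)q_B).
Bastion substitutes q_D(q_B) into its own profit: π_B = q_B(433 - (1/2)q_B - (352 - (1/2)q_B)/2) - 81q_B = (257 - (1/4)q_B)q_B - 81q_B.
Leader FOC: 176 - (1/2)q_B = 0, so q_B = 352.
Then q_D = (352 - (1/2)·352) = 176.

352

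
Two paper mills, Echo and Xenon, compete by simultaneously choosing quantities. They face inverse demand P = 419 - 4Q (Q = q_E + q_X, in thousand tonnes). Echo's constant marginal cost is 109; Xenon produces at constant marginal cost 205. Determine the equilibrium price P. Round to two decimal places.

Echo's profit: π_E = (419 - 4Q)q_E - (109q_E). Setting ∂π_E/∂q_E = 0: 310 - 8q_E - 4(q_X) = 0.
Xenon's profit: π_X = (419 - 4Q)q_X - (205q_X). Setting ∂π_X/∂q_X = 0: 214 - 8q_X - 4(q_E) = 0.
Best responses: q_E = (310 - 4q_X)/8, q_X = (214 - 4q_E)/8.
Substituting one into the other gives q_E = 203/6 and q_X = 59/6.
Total output Q = 131/3, so price P = 419 - 4·(131/3) = 733/3.

244.33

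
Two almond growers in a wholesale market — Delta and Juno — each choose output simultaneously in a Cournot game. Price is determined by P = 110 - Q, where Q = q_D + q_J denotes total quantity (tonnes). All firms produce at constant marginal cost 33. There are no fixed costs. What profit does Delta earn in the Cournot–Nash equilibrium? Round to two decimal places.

658.78

Each firm earns π_i = (110 - Q)q_i - 33q_i.
First-order condition (treating rivals' output as given): 77 - 2q_i - q_j = 0.
With identical firms every q_j equals q_i, so q_j = q_i and 77 = 3q_i, giving q_i = 77/3.
Price P = 110 - 154/3 = 176/3.
Delta's profit: (176/3 - 33)·(77/3) = 658.7778.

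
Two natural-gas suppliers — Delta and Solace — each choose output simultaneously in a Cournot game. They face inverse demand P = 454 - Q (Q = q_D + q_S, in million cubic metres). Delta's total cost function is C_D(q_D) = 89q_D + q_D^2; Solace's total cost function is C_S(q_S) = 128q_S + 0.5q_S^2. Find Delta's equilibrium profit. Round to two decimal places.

Delta's profit: π_D = (454 - Q)q_D - (89q_D + q_D²). Setting ∂π_D/∂q_D = 0: 365 - 4q_D - (q_S) = 0.
Solace's profit: π_S = (454 - Q)q_S - (128q_S + (1/2)q_S²). Setting ∂π_S/∂q_S = 0: 326 - 3q_S - (q_D) = 0.
Rearranging gives the reaction functions q_D = (365 - q_S)/4 and q_S = (326 - q_D)/3.
Solving the pair: q_D = 769/11, q_S = 939/11.
Price P = 454 - 1708/11 = 298.7273.
Delta's profit: 298.7273·(769/11) - 89·(769/11) - (769/11)² = 9774.5620.

9774.56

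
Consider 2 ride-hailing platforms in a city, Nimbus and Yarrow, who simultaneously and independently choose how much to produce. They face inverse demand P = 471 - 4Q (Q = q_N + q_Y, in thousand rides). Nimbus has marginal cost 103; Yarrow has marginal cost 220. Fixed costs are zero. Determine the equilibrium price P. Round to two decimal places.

Nimbus's profit: π_N = (471 - 4Q)q_N - (103q_N). Setting ∂π_N/∂q_N = 0: 368 - 8q_N - 4(q_Y) = 0.
Yarrow's first-order condition: 251 - 8q_Y - 4(q_N) = 0.
So q_N = (368 - 4q_Y)/8 and q_Y = (251 - 4q_N)/8.
Solving the pair: q_N = 485/12, q_Y = 67/6.
Total output Q = 619/12, so price P = 471 - 4·(619/12) = 794/3.

264.67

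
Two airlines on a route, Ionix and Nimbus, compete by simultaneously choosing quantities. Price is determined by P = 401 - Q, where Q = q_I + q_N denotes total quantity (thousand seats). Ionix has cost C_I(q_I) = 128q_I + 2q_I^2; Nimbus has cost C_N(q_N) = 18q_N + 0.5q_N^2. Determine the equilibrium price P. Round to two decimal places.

Ionix's profit: π_I = (401 - Q)q_I - (128q_I + 2q_I²). Setting ∂π_I/∂q_I = 0: 273 - 6q_I - (q_N) = 0.
Nimbus's first-order condition: 383 - 3q_N - (q_I) = 0.
Best responses: q_I = (273 - q_N)/6, q_N = (383 - q_I)/3.
Solving the pair: q_I = 436/17, q_N = 119.1176.
Total output Q = 144.7647, so price P = 401 - 144.7647 = 256.2353.

256.24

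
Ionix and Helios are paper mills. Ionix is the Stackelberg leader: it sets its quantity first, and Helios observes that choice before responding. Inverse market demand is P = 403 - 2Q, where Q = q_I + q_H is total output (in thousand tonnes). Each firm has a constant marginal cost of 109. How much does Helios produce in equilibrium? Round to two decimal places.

36.75

The follower Helios best-responds to any q_I: π_H = (403 - 2Q)q_H - 109q_H.
Follower FOC: 294 - 2q_I - 4q_H = 0, so q_H(q_I) = (294 - 2q_I)/4.
Ionix substitutes q_H(q_I) into its own profit: π_I = q_I(403 - 2q_I - (294 - 2q_I)/2) - 109q_I = (256 - q_I)q_I - 109q_I.
Leader FOC: 147 - 2q_I = 0, so q_I = 147/2.
Then q_H = (294 - 2·(147/2))/4 = 147/4.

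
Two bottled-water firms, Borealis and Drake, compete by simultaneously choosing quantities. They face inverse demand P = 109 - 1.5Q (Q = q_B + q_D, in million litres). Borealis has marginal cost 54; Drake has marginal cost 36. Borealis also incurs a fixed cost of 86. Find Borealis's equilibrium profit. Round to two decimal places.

15.41

Borealis's profit: π_B = (109 - 1.5Q)q_B - (54q_B). Setting ∂π_B/∂q_B = 0: 55 - 3q_B - (3/2)(q_D) = 0.
Drake's first-order condition: 73 - 3q_D - (3/2)(q_B) = 0.
So q_B = (55 - (3/2)q_D)/3 and q_D = (73 - (3/2)q_B)/3.
Substituting one into the other gives q_B = 74/9 and q_D = 182/9.
Price P = 109 - (3/2)·(256/9) = 199/3.
Borealis's profit: (199/3 - 54)·(74/9) - 86 = 416/27.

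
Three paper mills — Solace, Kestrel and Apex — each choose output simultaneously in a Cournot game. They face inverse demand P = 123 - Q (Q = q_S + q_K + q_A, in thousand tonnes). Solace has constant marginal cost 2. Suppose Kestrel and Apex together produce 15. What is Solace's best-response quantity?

53

With rivals' combined output fixed at 15, Solace's profit is π_S = (123 - 15 - q_S)q_S - (2q_S) = (108 - q_S)q_S - (2q_S).
∂π_S/∂q_S = 106 - 2q_S = 0, so q_S = 53.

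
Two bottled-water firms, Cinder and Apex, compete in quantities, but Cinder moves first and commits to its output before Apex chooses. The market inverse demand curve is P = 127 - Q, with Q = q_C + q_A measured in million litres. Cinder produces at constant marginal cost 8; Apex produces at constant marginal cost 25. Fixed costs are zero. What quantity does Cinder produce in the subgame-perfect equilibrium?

68

Solve by backward induction. Given q_C, the follower Apex maximises π_A = (127 - q_C - q_A)q_A - 25q_A.
Setting the follower's marginal profit to zero, 102 - q_C - 2q_A = 0, i.e. q_A = (102 - q_C)/2.
The leader anticipates this reaction. Substituting into P = 127 - Q gives P = 76 - (1/2)q_C, so π_C = (76 - (1/2)q_C)q_C - 8q_C.
The leader's first-order condition 68 - q_C = 0 yields q_C = 68.
Then q_A = (102 - 68)/2 = 17.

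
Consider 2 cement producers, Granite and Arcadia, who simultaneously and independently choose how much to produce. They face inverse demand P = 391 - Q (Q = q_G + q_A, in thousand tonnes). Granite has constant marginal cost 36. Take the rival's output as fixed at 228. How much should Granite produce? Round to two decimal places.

63.50

With the rival's output fixed at 228, Granite's profit is π_G = (391 - 228 - q_G)q_G - (36q_G) = (163 - q_G)q_G - (36q_G).
∂π_G/∂q_G = 127 - 2q_G = 0, so q_G = 127/2.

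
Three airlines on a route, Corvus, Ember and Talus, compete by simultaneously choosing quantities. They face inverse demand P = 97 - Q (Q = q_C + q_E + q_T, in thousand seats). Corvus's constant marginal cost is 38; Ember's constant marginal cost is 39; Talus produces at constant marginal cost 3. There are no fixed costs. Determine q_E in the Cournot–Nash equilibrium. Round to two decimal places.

5.25

Corvus's profit: π_C = (97 - Q)q_C - (38q_C). Setting ∂π_C/∂q_C = 0: 59 - 2q_C - (q_E + q_T) = 0.
Ember's profit: π_E = (97 - Q)q_E - (39q_E). Setting ∂π_E/∂q_E = 0: 58 - 2q_E - (q_C + q_T) = 0.
Talus's first-order condition: 94 - 2q_T - (q_C + q_E) = 0.
Adding the 3 first-order conditions: 211 − 4Q = 0, so Q = 211/4.
Back-substituting: q_C = (59 − 211/4) = 25/4, q_E = (58 − 211/4) = 21/4, q_T = (94 − 211/4) = 165/4.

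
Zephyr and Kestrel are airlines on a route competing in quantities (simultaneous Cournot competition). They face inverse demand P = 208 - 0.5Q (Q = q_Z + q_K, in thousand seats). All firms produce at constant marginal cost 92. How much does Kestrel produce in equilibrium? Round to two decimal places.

77.33

A representative firm's profit is π_i = q_i(208 - 0.5Q) - 92q_i.
Setting ∂π_i/∂q_i = 0 with rivals' quantities fixed: 116 - q_i - (1/2)q_j = 0.
By symmetry each firm produces the same amount; substituting q_j = q_i yields q_i = 116/(3/2) = 232/3.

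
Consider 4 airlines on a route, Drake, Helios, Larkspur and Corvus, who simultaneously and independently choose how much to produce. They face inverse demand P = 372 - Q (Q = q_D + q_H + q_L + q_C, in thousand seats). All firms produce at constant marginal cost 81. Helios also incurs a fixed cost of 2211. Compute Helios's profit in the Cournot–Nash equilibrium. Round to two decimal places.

A representative firm's profit is π_i = q_i(372 - Q) - 81q_i.
First-order condition (treating rivals' output as given): 291 - 2q_i - Σ_{j≠i} q_j = 0.
By symmetry each firm produces the same amount; substituting Σ_{j≠i} q_j = 3q_i yields q_i = 291/5.
Price P = 372 - 1164/5 = 696/5.
Helios's profit: (696/5 - 81)·(291/5) - 2211 = 1176.2400.

1176.24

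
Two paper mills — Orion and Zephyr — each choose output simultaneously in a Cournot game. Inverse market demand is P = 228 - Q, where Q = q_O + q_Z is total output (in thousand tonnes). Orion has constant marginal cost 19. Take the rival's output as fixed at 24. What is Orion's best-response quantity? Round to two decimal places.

92.50

With the rival's output fixed at 24, Orion's profit is π_O = (228 - 24 - q_O)q_O - (19q_O) = (204 - q_O)q_O - (19q_O).
∂π_O/∂q_O = 185 - 2q_O = 0, so q_O = 185/2.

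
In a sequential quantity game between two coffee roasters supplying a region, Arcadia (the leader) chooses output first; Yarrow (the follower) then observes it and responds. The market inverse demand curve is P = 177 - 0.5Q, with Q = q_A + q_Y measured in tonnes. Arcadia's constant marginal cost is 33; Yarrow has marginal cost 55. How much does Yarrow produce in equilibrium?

Solve by backward induction. Given q_A, the follower Yarrow maximises π_Y = (177 - (1/2)q_A - (1/2)q_Y)q_Y - 55q_Y.
Setting the follower's marginal profit to zero, 122 - (1/2)q_A - q_Y = 0, i.e. q_Y = (122 - (1/2)q_A).
The leader anticipates this reaction. Substituting into P = 177 - 0.5Q gives P = 116 - (1/4)q_A, so π_A = (116 - (1/4)q_A)q_A - 33q_A.
The leader's first-order condition 83 - (1/2)q_A = 0 yields q_A = 166.
Then q_Y = (122 - (1/2)·166) = 39.

39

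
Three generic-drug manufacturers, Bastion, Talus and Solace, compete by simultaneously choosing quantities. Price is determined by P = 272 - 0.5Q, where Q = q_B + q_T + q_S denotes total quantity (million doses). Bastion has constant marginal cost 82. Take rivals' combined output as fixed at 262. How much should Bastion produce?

59

With rivals' combined output fixed at 262, Bastion's profit is π_B = (272 - (1/2)·262 - (1/2)q_B)q_B - (82q_B) = (141 - (1/2)q_B)q_B - (82q_B).
∂π_B/∂q_B = 59 - q_B = 0, so q_B = 59.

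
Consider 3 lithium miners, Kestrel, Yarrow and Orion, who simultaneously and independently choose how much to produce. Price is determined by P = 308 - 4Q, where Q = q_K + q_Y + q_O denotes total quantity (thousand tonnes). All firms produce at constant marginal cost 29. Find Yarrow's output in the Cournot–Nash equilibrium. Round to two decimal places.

A representative firm's profit is π_i = q_i(308 - 4Q) - 29q_i.
First-order condition (treating rivals' output as given): 279 - 8q_i - 4·Σ_{j≠i} q_j = 0.
By symmetry each firm produces the same amount; substituting Σ_{j≠i} q_j = 2q_i yields q_i = 279/16.

17.44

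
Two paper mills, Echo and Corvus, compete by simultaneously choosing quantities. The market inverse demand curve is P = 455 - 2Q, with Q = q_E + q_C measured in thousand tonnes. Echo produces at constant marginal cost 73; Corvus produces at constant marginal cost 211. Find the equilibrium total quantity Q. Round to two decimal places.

Echo's profit: π_E = (455 - 2Q)q_E - (73q_E). Setting ∂π_E/∂q_E = 0: 382 - 4q_E - 2(q_C) = 0.
Corvus's first-order condition: 244 - 4q_C - 2(q_E) = 0.
Rearranging gives the reaction functions q_E = (382 - 2q_C)/4 and q_C = (244 - 2q_E)/4.
Solving the pair: q_E = 260/3, q_C = 53/3.
Total output Q = 260/3 + 53/3 = 313/3.

104.33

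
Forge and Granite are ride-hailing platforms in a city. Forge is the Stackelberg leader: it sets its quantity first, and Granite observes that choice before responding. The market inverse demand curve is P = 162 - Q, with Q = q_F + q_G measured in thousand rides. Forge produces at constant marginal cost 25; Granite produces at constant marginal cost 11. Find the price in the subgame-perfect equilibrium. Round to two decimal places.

Solve by backward induction. Given q_F, the follower Granite maximises π_G = (162 - q_F - q_G)q_G - 11q_G.
Follower FOC: 151 - q_F - 2q_G = 0, so q_G(q_F) = (151 - q_F)/2.
Forge substitutes q_G(q_F) into its own profit: π_F = q_F(162 - q_F - (151 - q_F)/2) - 25q_F = (173/2 - (1/2)q_F)q_F - 25q_F.
The leader's first-order condition 123/2 - q_F = 0 yields q_F = 123/2.
Then q_G = (151 - 123/2)/2 = 179/4.
Total output Q = 425/4, so price P = 162 - 425/4 = 223/4.

55.75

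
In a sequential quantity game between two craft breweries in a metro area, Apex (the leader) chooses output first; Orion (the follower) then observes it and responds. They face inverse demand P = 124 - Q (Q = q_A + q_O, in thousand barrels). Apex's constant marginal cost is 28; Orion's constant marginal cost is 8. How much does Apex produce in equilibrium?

Solve by backward induction. Given q_A, the follower Orion maximises π_O = (124 - q_A - q_O)q_O - 8q_O.
Follower FOC: 116 - q_A - 2q_O = 0, so q_O(q_A) = (116 - q_A)/2.
The leader anticipates this reaction. Substituting into P = 124 - Q gives P = 66 - (1/2)q_A, so π_A = (66 - (1/2)q_A)q_A - 28q_A.
The leader's first-order condition 38 - q_A = 0 yields q_A = 38.
Then q_O = (116 - 38)/2 = 39.

38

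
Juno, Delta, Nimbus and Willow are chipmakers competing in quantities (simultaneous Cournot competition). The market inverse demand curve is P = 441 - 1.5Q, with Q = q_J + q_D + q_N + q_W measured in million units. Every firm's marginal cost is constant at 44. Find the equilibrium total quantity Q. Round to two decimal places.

A representative firm's profit is π_i = q_i(441 - 1.5Q) - 44q_i.
First-order condition (treating rivals' output as given): 397 - 3q_i - (3/2)·Σ_{j≠i} q_j = 0.
By symmetry each firm produces the same amount; substituting Σ_{j≠i} q_j = 3q_i yields q_i = 397/(15/2) = 794/15.
Total output Q = 794/15 + 794/15 + 794/15 + 794/15 = 211.7333.

211.73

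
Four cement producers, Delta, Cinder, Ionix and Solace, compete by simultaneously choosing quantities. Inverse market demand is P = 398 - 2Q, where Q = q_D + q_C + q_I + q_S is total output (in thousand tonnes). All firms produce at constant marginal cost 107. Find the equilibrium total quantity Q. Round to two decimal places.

Each firm earns π_i = (398 - 2Q)q_i - 107q_i.
First-order condition (treating rivals' output as given): 291 - 4q_i - 2·Σ_{j≠i} q_j = 0.
By symmetry each firm produces the same amount; substituting Σ_{j≠i} q_j = 3q_i yields q_i = 291/10.
Total output Q = 291/10 + 291/10 + 291/10 + 291/10 = 582/5.

116.40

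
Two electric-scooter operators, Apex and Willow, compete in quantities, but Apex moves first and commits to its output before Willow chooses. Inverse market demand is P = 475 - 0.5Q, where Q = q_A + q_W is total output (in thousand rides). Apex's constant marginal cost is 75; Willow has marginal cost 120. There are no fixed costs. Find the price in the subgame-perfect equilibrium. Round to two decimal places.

The follower Willow best-responds to any q_A: π_W = (475 - 0.5Q)q_W - 120q_W.
∂π_W/∂q_W = 355 - (1/2)q_A - q_W = 0 gives the reaction function q_W = (355 - (1/2)q_A).
The leader anticipates this reaction. Substituting into P = 475 - 0.5Q gives P = 595/2 - (1/4)q_A, so π_A = (595/2 - (1/4)q_A)q_A - 75q_A.
Leader FOC: 445/2 - (1/2)q_A = 0, so q_A = 445.
Then q_W = (355 - (1/2)·445) = 265/2.
Total output Q = 1155/2, so price P = 475 - (1/2)·(1155/2) = 745/4.

186.25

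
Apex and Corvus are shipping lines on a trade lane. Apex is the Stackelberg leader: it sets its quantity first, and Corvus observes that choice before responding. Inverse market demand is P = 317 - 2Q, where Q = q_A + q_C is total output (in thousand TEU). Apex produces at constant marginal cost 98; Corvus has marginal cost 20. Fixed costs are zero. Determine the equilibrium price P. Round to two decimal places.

Solve by backward induction. Given q_A, the follower Corvus maximises π_C = (317 - 2q_A - 2q_C)q_C - 20q_C.
Follower FOC: 297 - 2q_A - 4q_C = 0, so q_C(q_A) = (297 - 2q_A)/4.
Apex substitutes q_C(q_A) into its own profit: π_A = q_A(317 - 2q_A - (297 - 2q_A)/2) - 98q_A = (337/2 - q_A)q_A - 98q_A.
The leader's first-order condition 141/2 - 2q_A = 0 yields q_A = 141/4.
Then q_C = (297 - 2·(141/4))/4 = 453/8.
Total output Q = 735/8, so price P = 317 - 2·(735/8) = 533/4.

133.25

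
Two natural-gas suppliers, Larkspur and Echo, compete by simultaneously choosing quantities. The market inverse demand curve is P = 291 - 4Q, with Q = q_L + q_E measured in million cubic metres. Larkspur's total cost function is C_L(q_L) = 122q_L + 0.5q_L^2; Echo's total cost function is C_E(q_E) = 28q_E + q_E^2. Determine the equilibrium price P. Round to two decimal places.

165.11

Larkspur's profit: π_L = (291 - 4Q)q_L - (122q_L + (1/2)q_L²). Setting ∂π_L/∂q_L = 0: 169 - 9q_L - 4(q_E) = 0.
Echo's profit: π_E = (291 - 4Q)q_E - (28q_E + q_E²). Setting ∂π_E/∂q_E = 0: 263 - 10q_E - 4(q_L) = 0.
So q_L = (169 - 4q_E)/9 and q_E = (263 - 4q_L)/10.
Solving the pair: q_L = 319/37, q_E = 1691/74.
Total output Q = 31.4730, so price P = 291 - 4·31.4730 = 165.1081.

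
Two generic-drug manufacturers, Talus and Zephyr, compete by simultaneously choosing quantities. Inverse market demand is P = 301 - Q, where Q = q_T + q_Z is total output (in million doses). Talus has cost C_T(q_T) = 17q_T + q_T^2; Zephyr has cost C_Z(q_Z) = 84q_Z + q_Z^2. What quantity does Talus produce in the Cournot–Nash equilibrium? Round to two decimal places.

Talus's profit: π_T = (301 - Q)q_T - (17q_T + q_T²). Setting ∂π_T/∂q_T = 0: 284 - 4q_T - (q_Z) = 0.
Zephyr's first-order condition: 217 - 4q_Z - (q_T) = 0.
Rearranging gives the reaction functions q_T = (284 - q_Z)/4 and q_Z = (217 - q_T)/4.
Solving the pair: q_T = 919/15, q_Z = 584/15.

61.27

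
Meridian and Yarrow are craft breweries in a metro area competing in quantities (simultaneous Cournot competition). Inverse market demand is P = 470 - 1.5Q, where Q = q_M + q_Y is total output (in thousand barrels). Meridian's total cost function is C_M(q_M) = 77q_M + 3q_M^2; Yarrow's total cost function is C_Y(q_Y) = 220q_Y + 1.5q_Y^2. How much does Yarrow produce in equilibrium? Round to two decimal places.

Meridian's profit: π_M = (470 - 1.5Q)q_M - (77q_M + 3q_M²). Setting ∂π_M/∂q_M = 0: 393 - 9q_M - (3/2)(q_Y) = 0.
Yarrow's first-order condition: 250 - 6q_Y - (3/2)(q_M) = 0.
Rearranging gives the reaction functions q_M = (393 - (3/2)q_Y)/9 and q_Y = (250 - (3/2)q_M)/6.
Solving the pair: q_M = 38.3188, q_Y = 738/23.

32.09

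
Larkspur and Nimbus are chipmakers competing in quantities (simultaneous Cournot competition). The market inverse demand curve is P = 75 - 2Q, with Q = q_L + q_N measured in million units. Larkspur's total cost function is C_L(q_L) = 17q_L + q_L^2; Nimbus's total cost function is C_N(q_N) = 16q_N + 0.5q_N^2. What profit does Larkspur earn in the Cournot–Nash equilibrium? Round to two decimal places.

Larkspur's profit: π_L = (75 - 2Q)q_L - (17q_L + q_L²). Setting ∂π_L/∂q_L = 0: 58 - 6q_L - 2(q_N) = 0.
Nimbus's first-order condition: 59 - 5q_N - 2(q_L) = 0.
Best responses: q_L = (58 - 2q_N)/6, q_N = (59 - 2q_L)/5.
Solving the pair: q_L = 86/13, q_N = 119/13.
Price P = 75 - 2·(205/13) = 565/13.
Larkspur's profit: (565/13)·(86/13) - 17·(86/13) - (86/13)² = 131.2899.

131.29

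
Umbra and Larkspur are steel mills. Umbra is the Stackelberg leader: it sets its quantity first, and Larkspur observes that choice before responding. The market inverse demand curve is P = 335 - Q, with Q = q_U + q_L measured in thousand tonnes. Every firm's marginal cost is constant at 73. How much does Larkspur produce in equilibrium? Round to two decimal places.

The follower Larkspur best-responds to any q_U: π_L = (335 - Q)q_L - 73q_L.
Follower FOC: 262 - q_U - 2q_L = 0, so q_L(q_U) = (262 - q_U)/2.
The leader anticipates this reaction. Substituting into P = 335 - Q gives P = 204 - (1/2)q_U, so π_U = (204 - (1/2)q_U)q_U - 73q_U.
Maximising: ∂π_U/∂q_U = 131 - q_U = 0, giving q_U = 131.
Then q_L = (262 - 131)/2 = 131/2.

65.50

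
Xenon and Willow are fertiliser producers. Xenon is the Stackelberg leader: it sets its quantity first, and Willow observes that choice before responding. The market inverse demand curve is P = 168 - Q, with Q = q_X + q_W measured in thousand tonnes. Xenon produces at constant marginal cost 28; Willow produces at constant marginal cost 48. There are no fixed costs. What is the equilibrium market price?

The follower Willow best-responds to any q_X: π_W = (168 - Q)q_W - 48q_W.
Follower FOC: 120 - q_X - 2q_W = 0, so q_W(q_X) = (120 - q_X)/2.
The leader anticipates this reaction. Substituting into P = 168 - Q gives P = 108 - (1/2)q_X, so π_X = (108 - (1/2)q_X)q_X - 28q_X.
Leader FOC: 80 - q_X = 0, so q_X = 80.
Then q_W = (120 - 80)/2 = 20.
Total output Q = 100, so price P = 168 - 100 = 68.

68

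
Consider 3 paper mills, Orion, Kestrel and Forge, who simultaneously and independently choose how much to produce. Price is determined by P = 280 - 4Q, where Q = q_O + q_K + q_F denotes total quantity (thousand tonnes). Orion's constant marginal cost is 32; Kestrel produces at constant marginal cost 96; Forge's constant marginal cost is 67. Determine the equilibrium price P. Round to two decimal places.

118.75

Orion's profit: π_O = (280 - 4Q)q_O - (32q_O). Setting ∂π_O/∂q_O = 0: 248 - 8q_O - 4(q_K + q_F) = 0.
Kestrel's first-order condition: 184 - 8q_K - 4(q_O + q_F) = 0.
Forge's profit: π_F = (280 - 4Q)q_F - (67q_F). Setting ∂π_F/∂q_F = 0: 213 - 8q_F - 4(q_O + q_K) = 0.
Summing all 3 equations gives 645 − 16Q = 0, hence Q = 645/16.
Back-substituting: q_O = (248 − 645/4)/4 = 347/16, q_K = (184 − 645/4)/4 = 91/16, q_F = (213 − 645/4)/4 = 207/16.
Total output Q = 645/16, so price P = 280 - 4·(645/16) = 475/4.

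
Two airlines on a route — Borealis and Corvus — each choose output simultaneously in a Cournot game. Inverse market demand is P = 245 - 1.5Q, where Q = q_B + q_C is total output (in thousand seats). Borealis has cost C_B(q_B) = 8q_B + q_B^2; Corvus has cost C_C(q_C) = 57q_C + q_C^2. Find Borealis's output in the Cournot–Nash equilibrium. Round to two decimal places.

Borealis's profit: π_B = (245 - 1.5Q)q_B - (8q_B + q_B²). Setting ∂π_B/∂q_B = 0: 237 - 5q_B - (3/2)(q_C) = 0.
Corvus's profit: π_C = (245 - 1.5Q)q_C - (57q_C + q_C²). Setting ∂π_C/∂q_C = 0: 188 - 5q_C - (3/2)(q_B) = 0.
Rearranging gives the reaction functions q_B = (237 - (3/2)q_C)/5 and q_C = (188 - (3/2)q_B)/5.
Substituting one into the other gives q_B = 516/13 and q_C = 334/13.

39.69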